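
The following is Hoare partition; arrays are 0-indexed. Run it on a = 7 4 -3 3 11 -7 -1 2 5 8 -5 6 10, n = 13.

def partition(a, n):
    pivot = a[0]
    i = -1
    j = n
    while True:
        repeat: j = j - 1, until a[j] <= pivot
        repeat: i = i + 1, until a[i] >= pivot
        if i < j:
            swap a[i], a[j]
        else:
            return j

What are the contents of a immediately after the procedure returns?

pivot = a[0] = 7; i = -1, j = 13
j→11 (a[11]=6≤7), i→0 (a[0]=7≥7); i<j, swap → 6 4 -3 3 11 -7 -1 2 5 8 -5 7 10
j→10 (a[10]=-5≤7), i→4 (a[4]=11≥7); i<j, swap → 6 4 -3 3 -5 -7 -1 2 5 8 11 7 10
j→8, i→9; i≥j, return j=8. a = 6 4 -3 3 -5 -7 -1 2 5 8 11 7 10

6 4 -3 3 -5 -7 -1 2 5 8 11 7 10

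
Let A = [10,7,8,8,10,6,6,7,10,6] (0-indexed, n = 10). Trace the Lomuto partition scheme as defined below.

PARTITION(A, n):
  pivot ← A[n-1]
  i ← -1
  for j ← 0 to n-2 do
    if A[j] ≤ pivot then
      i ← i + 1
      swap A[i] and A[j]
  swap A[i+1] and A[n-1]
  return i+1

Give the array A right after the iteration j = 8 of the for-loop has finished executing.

pivot = A[9] = 6; i = -1
j=0: A[0]=10 > 6 → no swap
j=1: A[1]=7 > 6 → no swap
j=2: A[2]=8 > 6 → no swap
j=3: A[3]=8 > 6 → no swap
j=4: A[4]=10 > 6 → no swap
j=5: A[5]=6 ≤ 6 → i=0, swap A[0],A[5] → [6,7,8,8,10,10,6,7,10,6]
j=6: A[6]=6 ≤ 6 → i=1, swap A[1],A[6] → [6,6,8,8,10,10,7,7,10,6]
j=7: A[7]=7 > 6 → no swap
j=8: A[8]=10 > 6 → no swap
(after j=8) A = [6,6,8,8,10,10,7,7,10,6]

[6,6,8,8,10,10,7,7,10,6]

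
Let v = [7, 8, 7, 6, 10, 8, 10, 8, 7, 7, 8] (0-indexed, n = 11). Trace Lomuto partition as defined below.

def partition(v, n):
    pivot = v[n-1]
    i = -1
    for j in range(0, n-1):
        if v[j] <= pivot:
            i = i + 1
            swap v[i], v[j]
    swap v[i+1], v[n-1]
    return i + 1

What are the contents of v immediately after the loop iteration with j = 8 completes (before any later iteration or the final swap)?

[7, 8, 7, 6, 8, 8, 7, 10, 10, 7, 8]

pivot = v[10] = 8; i = -1
j=0: v[0]=7 ≤ 8 → i=0, swap v[0],v[0] (no change) → [7, 8, 7, 6, 10, 8, 10, 8, 7, 7, 8]
j=1: v[1]=8 ≤ 8 → i=1, swap v[1],v[1] (no change) → [7, 8, 7, 6, 10, 8, 10, 8, 7, 7, 8]
j=2: v[2]=7 ≤ 8 → i=2, swap v[2],v[2] (no change) → [7, 8, 7, 6, 10, 8, 10, 8, 7, 7, 8]
j=3: v[3]=6 ≤ 8 → i=3, swap v[3],v[3] (no change) → [7, 8, 7, 6, 10, 8, 10, 8, 7, 7, 8]
j=4: v[4]=10 > 8 → no swap
j=5: v[5]=8 ≤ 8 → i=4, swap v[4],v[5] → [7, 8, 7, 6, 8, 10, 10, 8, 7, 7, 8]
j=6: v[6]=10 > 8 → no swap
j=7: v[7]=8 ≤ 8 → i=5, swap v[5],v[7] → [7, 8, 7, 6, 8, 8, 10, 10, 7, 7, 8]
j=8: v[8]=7 ≤ 8 → i=6, swap v[6],v[8] → [7, 8, 7, 6, 8, 8, 7, 10, 10, 7, 8]
(after j=8) v = [7, 8, 7, 6, 8, 8, 7, 10, 10, 7, 8]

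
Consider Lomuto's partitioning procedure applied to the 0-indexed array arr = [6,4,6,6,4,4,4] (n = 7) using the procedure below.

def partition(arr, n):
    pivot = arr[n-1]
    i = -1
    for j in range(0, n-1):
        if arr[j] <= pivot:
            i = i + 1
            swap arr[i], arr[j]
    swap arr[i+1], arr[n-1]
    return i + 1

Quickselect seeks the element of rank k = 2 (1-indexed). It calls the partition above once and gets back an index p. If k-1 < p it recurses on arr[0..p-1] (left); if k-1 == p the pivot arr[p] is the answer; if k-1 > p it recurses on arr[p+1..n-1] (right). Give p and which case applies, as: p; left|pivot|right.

3; left

pivot = arr[6] = 4; i = -1
j=0: arr[0]=6 > 4 → no swap
j=1: arr[1]=4 ≤ 4 → i=0, swap arr[0],arr[1] → [4,6,6,6,4,4,4]
j=2: arr[2]=6 > 4 → no swap
j=3: arr[3]=6 > 4 → no swap
j=4: arr[4]=4 ≤ 4 → i=1, swap arr[1],arr[4] → [4,4,6,6,6,4,4]
j=5: arr[5]=4 ≤ 4 → i=2, swap arr[2],arr[5] → [4,4,4,6,6,6,4]
final swap arr[3],arr[6] → [4,4,4,4,6,6,6]; return 3
p = 3; k-1 = 1 < 3 ⇒ left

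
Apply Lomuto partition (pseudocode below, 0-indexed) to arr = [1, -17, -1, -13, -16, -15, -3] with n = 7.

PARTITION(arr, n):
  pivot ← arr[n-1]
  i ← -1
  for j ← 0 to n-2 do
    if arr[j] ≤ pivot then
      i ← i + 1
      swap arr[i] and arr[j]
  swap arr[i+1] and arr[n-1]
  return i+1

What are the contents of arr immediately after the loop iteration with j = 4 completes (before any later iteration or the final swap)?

[-17, -13, -16, 1, -1, -15, -3]

pivot=-3, i=-1
j=0: 1>-3, skip
j=1: -17≤-3, i=0, swap(0,1) ⇒ [-17, 1, -1, -13, -16, -15, -3]
j=2: -1>-3, skip
j=3: -13≤-3, i=1, swap(1,3) ⇒ [-17, -13, -1, 1, -16, -15, -3]
j=4: -16≤-3, i=2, swap(2,4) ⇒ [-17, -13, -16, 1, -1, -15, -3]
(after j=4) arr = [-17, -13, -16, 1, -1, -15, -3]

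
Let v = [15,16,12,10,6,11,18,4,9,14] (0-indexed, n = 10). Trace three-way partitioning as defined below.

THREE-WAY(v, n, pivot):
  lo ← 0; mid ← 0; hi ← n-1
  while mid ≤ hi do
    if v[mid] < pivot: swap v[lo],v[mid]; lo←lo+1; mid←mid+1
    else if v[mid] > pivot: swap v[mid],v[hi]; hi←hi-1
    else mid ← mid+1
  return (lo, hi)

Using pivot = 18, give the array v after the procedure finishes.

[15,16,12,10,6,11,4,9,14,18]

pivot = 18; lo=0, mid=0, hi=9
v[mid]=15<18: swap v[0],v[0]; lo=1,mid=1 → [15,16,12,10,6,11,18,4,9,14]
v[mid]=16<18: swap v[1],v[1]; lo=2,mid=2 → [15,16,12,10,6,11,18,4,9,14]
v[mid]=12<18: swap v[2],v[2]; lo=3,mid=3 → [15,16,12,10,6,11,18,4,9,14]
v[mid]=10<18: swap v[3],v[3]; lo=4,mid=4 → [15,16,12,10,6,11,18,4,9,14]
v[mid]=6<18: swap v[4],v[4]; lo=5,mid=5 → [15,16,12,10,6,11,18,4,9,14]
v[mid]=11<18: swap v[5],v[5]; lo=6,mid=6 → [15,16,12,10,6,11,18,4,9,14]
v[mid]=18=18: mid=7
v[mid]=4<18: swap v[6],v[7]; lo=7,mid=8 → [15,16,12,10,6,11,4,18,9,14]
v[mid]=9<18: swap v[7],v[8]; lo=8,mid=9 → [15,16,12,10,6,11,4,9,18,14]
v[mid]=14<18: swap v[8],v[9]; lo=9,mid=10 → [15,16,12,10,6,11,4,9,14,18]
end: lo=9, hi=9; v = [15,16,12,10,6,11,4,9,14,18]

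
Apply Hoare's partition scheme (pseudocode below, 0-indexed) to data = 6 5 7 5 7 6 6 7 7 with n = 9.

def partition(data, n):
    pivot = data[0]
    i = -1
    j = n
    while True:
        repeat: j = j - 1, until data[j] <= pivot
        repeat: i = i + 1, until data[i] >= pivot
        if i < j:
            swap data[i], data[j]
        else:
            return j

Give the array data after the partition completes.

pivot = data[0] = 6; i = -1, j = 9
j→6 (data[6]=6≤6), i→0 (data[0]=6≥6); i<j, swap → 6 5 7 5 7 6 6 7 7
j→5 (data[5]=6≤6), i→2 (data[2]=7≥6); i<j, swap → 6 5 6 5 7 7 6 7 7
j→3, i→4; i≥j, return j=3. data = 6 5 6 5 7 7 6 7 7

6 5 6 5 7 7 6 7 7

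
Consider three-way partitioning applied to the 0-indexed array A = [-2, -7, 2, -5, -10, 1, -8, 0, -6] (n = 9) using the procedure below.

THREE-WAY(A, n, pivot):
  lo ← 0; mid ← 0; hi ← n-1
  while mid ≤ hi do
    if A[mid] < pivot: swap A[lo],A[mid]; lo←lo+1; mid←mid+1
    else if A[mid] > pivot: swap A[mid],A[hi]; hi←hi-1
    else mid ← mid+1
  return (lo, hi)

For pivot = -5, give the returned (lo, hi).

(4, 4)

lo=0 mid=0 hi=8
-2>-5: swap(0,8), hi=7 ⇒ [-6, -7, 2, -5, -10, 1, -8, 0, -2]
-6<-5: swap(0,0), lo=1 mid=1 ⇒ [-6, -7, 2, -5, -10, 1, -8, 0, -2]
-7<-5: swap(1,1), lo=2 mid=2 ⇒ [-6, -7, 2, -5, -10, 1, -8, 0, -2]
2>-5: swap(2,7), hi=6 ⇒ [-6, -7, 0, -5, -10, 1, -8, 2, -2]
0>-5: swap(2,6), hi=5 ⇒ [-6, -7, -8, -5, -10, 1, 0, 2, -2]
-8<-5: swap(2,2), lo=3 mid=3 ⇒ [-6, -7, -8, -5, -10, 1, 0, 2, -2]
-5=-5: mid=4
-10<-5: swap(3,4), lo=4 mid=5 ⇒ [-6, -7, -8, -10, -5, 1, 0, 2, -2]
1>-5: swap(5,5), hi=4 ⇒ [-6, -7, -8, -10, -5, 1, 0, 2, -2]
done. lo=4 hi=4; A=[-6, -7, -8, -10, -5, 1, 0, 2, -2]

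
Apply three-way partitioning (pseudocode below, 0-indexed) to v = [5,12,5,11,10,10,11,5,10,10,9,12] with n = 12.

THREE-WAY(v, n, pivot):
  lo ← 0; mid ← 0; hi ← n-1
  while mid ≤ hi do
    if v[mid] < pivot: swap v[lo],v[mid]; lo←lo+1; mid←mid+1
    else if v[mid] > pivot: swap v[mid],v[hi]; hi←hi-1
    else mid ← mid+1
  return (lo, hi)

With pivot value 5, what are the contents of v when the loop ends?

[5,5,5,10,10,11,11,10,10,9,12,12]

lo=0 mid=0 hi=11
5=5: mid=1
12>5: swap(1,11), hi=10 ⇒ [5,12,5,11,10,10,11,5,10,10,9,12]
12>5: swap(1,10), hi=9 ⇒ [5,9,5,11,10,10,11,5,10,10,12,12]
9>5: swap(1,9), hi=8 ⇒ [5,10,5,11,10,10,11,5,10,9,12,12]
10>5: swap(1,8), hi=7 ⇒ [5,10,5,11,10,10,11,5,10,9,12,12]
10>5: swap(1,7), hi=6 ⇒ [5,5,5,11,10,10,11,10,10,9,12,12]
5=5: mid=2
5=5: mid=3
11>5: swap(3,6), hi=5 ⇒ [5,5,5,11,10,10,11,10,10,9,12,12]
11>5: swap(3,5), hi=4 ⇒ [5,5,5,10,10,11,11,10,10,9,12,12]
10>5: swap(3,4), hi=3 ⇒ [5,5,5,10,10,11,11,10,10,9,12,12]
10>5: swap(3,3), hi=2 ⇒ [5,5,5,10,10,11,11,10,10,9,12,12]
done. lo=0 hi=2; v=[5,5,5,10,10,11,11,10,10,9,12,12]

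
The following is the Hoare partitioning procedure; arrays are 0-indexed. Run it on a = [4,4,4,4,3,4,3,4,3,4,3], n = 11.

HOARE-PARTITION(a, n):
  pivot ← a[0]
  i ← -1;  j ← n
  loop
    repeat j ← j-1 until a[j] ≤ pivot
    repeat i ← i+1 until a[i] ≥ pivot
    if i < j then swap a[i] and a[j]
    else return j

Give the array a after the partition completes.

[3,4,3,4,3,3,4,4,4,4,4]

pivot = a[0] = 4; i = -1, j = 11
j→10 (a[10]=3≤4), i→0 (a[0]=4≥4); i<j, swap → [3,4,4,4,3,4,3,4,3,4,4]
j→9 (a[9]=4≤4), i→1 (a[1]=4≥4); i<j, swap → [3,4,4,4,3,4,3,4,3,4,4]
j→8 (a[8]=3≤4), i→2 (a[2]=4≥4); i<j, swap → [3,4,3,4,3,4,3,4,4,4,4]
j→7 (a[7]=4≤4), i→3 (a[3]=4≥4); i<j, swap → [3,4,3,4,3,4,3,4,4,4,4]
j→6 (a[6]=3≤4), i→5 (a[5]=4≥4); i<j, swap → [3,4,3,4,3,3,4,4,4,4,4]
j→5, i→6; i≥j, return j=5. a = [3,4,3,4,3,3,4,4,4,4,4]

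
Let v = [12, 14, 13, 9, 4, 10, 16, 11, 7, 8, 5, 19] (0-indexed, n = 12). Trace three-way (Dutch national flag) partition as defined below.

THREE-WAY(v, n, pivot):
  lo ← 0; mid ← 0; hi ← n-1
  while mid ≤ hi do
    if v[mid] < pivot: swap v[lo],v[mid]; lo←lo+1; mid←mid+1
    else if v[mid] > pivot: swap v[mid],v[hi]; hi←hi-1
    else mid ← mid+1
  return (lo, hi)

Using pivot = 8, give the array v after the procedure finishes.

lo=0 mid=0 hi=11
12>8: swap(0,11), hi=10 ⇒ [19, 14, 13, 9, 4, 10, 16, 11, 7, 8, 5, 12]
19>8: swap(0,10), hi=9 ⇒ [5, 14, 13, 9, 4, 10, 16, 11, 7, 8, 19, 12]
5<8: swap(0,0), lo=1 mid=1 ⇒ [5, 14, 13, 9, 4, 10, 16, 11, 7, 8, 19, 12]
14>8: swap(1,9), hi=8 ⇒ [5, 8, 13, 9, 4, 10, 16, 11, 7, 14, 19, 12]
8=8: mid=2
13>8: swap(2,8), hi=7 ⇒ [5, 8, 7, 9, 4, 10, 16, 11, 13, 14, 19, 12]
7<8: swap(1,2), lo=2 mid=3 ⇒ [5, 7, 8, 9, 4, 10, 16, 11, 13, 14, 19, 12]
9>8: swap(3,7), hi=6 ⇒ [5, 7, 8, 11, 4, 10, 16, 9, 13, 14, 19, 12]
11>8: swap(3,6), hi=5 ⇒ [5, 7, 8, 16, 4, 10, 11, 9, 13, 14, 19, 12]
16>8: swap(3,5), hi=4 ⇒ [5, 7, 8, 10, 4, 16, 11, 9, 13, 14, 19, 12]
10>8: swap(3,4), hi=3 ⇒ [5, 7, 8, 4, 10, 16, 11, 9, 13, 14, 19, 12]
4<8: swap(2,3), lo=3 mid=4 ⇒ [5, 7, 4, 8, 10, 16, 11, 9, 13, 14, 19, 12]
done. lo=3 hi=3; v=[5, 7, 4, 8, 10, 16, 11, 9, 13, 14, 19, 12]

[5, 7, 4, 8, 10, 16, 11, 9, 13, 14, 19, 12]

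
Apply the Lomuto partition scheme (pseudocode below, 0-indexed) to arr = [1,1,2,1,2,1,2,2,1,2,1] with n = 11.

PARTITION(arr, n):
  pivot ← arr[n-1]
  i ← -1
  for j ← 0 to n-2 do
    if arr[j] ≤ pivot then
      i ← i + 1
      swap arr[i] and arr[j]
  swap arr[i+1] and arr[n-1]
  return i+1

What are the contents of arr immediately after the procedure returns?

pivot = arr[10] = 1; i = -1
j=0: arr[0]=1 ≤ 1 → i=0, swap arr[0],arr[0] (no change) → [1,1,2,1,2,1,2,2,1,2,1]
j=1: arr[1]=1 ≤ 1 → i=1, swap arr[1],arr[1] (no change) → [1,1,2,1,2,1,2,2,1,2,1]
j=2: arr[2]=2 > 1 → no swap
j=3: arr[3]=1 ≤ 1 → i=2, swap arr[2],arr[3] → [1,1,1,2,2,1,2,2,1,2,1]
j=4: arr[4]=2 > 1 → no swap
j=5: arr[5]=1 ≤ 1 → i=3, swap arr[3],arr[5] → [1,1,1,1,2,2,2,2,1,2,1]
j=6: arr[6]=2 > 1 → no swap
j=7: arr[7]=2 > 1 → no swap
j=8: arr[8]=1 ≤ 1 → i=4, swap arr[4],arr[8] → [1,1,1,1,1,2,2,2,2,2,1]
j=9: arr[9]=2 > 1 → no swap
final swap arr[5],arr[10] → [1,1,1,1,1,1,2,2,2,2,2]; return 5

[1,1,1,1,1,1,2,2,2,2,2]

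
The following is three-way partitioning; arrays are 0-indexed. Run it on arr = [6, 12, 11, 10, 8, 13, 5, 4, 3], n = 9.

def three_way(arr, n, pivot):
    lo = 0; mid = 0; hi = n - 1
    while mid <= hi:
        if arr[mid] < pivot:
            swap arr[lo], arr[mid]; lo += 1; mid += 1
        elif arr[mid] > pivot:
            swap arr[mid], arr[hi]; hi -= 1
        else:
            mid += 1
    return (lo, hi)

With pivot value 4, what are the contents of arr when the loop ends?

lo=0 mid=0 hi=8
6>4: swap(0,8), hi=7 ⇒ [3, 12, 11, 10, 8, 13, 5, 4, 6]
3<4: swap(0,0), lo=1 mid=1 ⇒ [3, 12, 11, 10, 8, 13, 5, 4, 6]
12>4: swap(1,7), hi=6 ⇒ [3, 4, 11, 10, 8, 13, 5, 12, 6]
4=4: mid=2
11>4: swap(2,6), hi=5 ⇒ [3, 4, 5, 10, 8, 13, 11, 12, 6]
5>4: swap(2,5), hi=4 ⇒ [3, 4, 13, 10, 8, 5, 11, 12, 6]
13>4: swap(2,4), hi=3 ⇒ [3, 4, 8, 10, 13, 5, 11, 12, 6]
8>4: swap(2,3), hi=2 ⇒ [3, 4, 10, 8, 13, 5, 11, 12, 6]
10>4: swap(2,2), hi=1 ⇒ [3, 4, 10, 8, 13, 5, 11, 12, 6]
done. lo=1 hi=1; arr=[3, 4, 10, 8, 13, 5, 11, 12, 6]

[3, 4, 10, 8, 13, 5, 11, 12, 6]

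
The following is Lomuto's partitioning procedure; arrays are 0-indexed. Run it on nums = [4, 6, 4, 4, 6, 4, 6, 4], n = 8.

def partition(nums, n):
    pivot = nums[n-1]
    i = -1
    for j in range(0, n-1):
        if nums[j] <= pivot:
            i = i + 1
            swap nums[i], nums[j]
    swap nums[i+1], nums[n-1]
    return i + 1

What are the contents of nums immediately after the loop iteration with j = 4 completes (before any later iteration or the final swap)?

pivot = nums[7] = 4; i = -1
j=0: nums[0]=4 ≤ 4 → i=0, swap nums[0],nums[0] (no change) → [4, 6, 4, 4, 6, 4, 6, 4]
j=1: nums[1]=6 > 4 → no swap
j=2: nums[2]=4 ≤ 4 → i=1, swap nums[1],nums[2] → [4, 4, 6, 4, 6, 4, 6, 4]
j=3: nums[3]=4 ≤ 4 → i=2, swap nums[2],nums[3] → [4, 4, 4, 6, 6, 4, 6, 4]
j=4: nums[4]=6 > 4 → no swap
(after j=4) nums = [4, 4, 4, 6, 6, 4, 6, 4]

[4, 4, 4, 6, 6, 4, 6, 4]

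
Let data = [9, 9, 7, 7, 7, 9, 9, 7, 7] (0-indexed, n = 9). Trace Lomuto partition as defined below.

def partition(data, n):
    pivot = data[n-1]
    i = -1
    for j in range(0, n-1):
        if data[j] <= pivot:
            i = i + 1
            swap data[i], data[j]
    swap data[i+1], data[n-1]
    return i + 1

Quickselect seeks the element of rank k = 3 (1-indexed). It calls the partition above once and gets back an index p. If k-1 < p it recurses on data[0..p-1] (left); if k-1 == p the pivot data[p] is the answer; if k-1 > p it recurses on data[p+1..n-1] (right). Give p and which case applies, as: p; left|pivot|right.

4; left

pivot=7, i=-1
j=0: 9>7, skip
j=1: 9>7, skip
j=2: 7≤7, i=0, swap(0,2) ⇒ [7, 9, 9, 7, 7, 9, 9, 7, 7]
j=3: 7≤7, i=1, swap(1,3) ⇒ [7, 7, 9, 9, 7, 9, 9, 7, 7]
j=4: 7≤7, i=2, swap(2,4) ⇒ [7, 7, 7, 9, 9, 9, 9, 7, 7]
j=5: 9>7, skip
j=6: 9>7, skip
j=7: 7≤7, i=3, swap(3,7) ⇒ [7, 7, 7, 7, 9, 9, 9, 9, 7]
swap(4,8) ⇒ [7, 7, 7, 7, 7, 9, 9, 9, 9]; return 4
p = 4; k-1 = 2 < 4 ⇒ left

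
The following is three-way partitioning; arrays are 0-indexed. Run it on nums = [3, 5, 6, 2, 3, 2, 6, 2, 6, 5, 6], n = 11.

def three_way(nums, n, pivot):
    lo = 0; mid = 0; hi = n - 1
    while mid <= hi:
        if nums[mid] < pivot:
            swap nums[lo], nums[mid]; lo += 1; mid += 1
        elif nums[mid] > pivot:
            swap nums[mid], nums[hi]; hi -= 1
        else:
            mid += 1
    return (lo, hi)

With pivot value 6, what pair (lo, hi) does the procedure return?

(7, 10)

lo=0 mid=0 hi=10
3<6: swap(0,0), lo=1 mid=1 ⇒ [3, 5, 6, 2, 3, 2, 6, 2, 6, 5, 6]
5<6: swap(1,1), lo=2 mid=2 ⇒ [3, 5, 6, 2, 3, 2, 6, 2, 6, 5, 6]
6=6: mid=3
2<6: swap(2,3), lo=3 mid=4 ⇒ [3, 5, 2, 6, 3, 2, 6, 2, 6, 5, 6]
3<6: swap(3,4), lo=4 mid=5 ⇒ [3, 5, 2, 3, 6, 2, 6, 2, 6, 5, 6]
2<6: swap(4,5), lo=5 mid=6 ⇒ [3, 5, 2, 3, 2, 6, 6, 2, 6, 5, 6]
6=6: mid=7
2<6: swap(5,7), lo=6 mid=8 ⇒ [3, 5, 2, 3, 2, 2, 6, 6, 6, 5, 6]
6=6: mid=9
5<6: swap(6,9), lo=7 mid=10 ⇒ [3, 5, 2, 3, 2, 2, 5, 6, 6, 6, 6]
6=6: mid=11
done. lo=7 hi=10; nums=[3, 5, 2, 3, 2, 2, 5, 6, 6, 6, 6]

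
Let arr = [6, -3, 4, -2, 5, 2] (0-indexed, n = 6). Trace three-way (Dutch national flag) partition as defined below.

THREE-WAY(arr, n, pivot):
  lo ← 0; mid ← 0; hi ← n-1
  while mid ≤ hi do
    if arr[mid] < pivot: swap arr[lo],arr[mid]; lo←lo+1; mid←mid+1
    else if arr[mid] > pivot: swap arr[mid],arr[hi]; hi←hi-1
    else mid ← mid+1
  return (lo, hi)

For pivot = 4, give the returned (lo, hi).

pivot = 4; lo=0, mid=0, hi=5
arr[mid]=6>4: swap arr[0],arr[5]; hi=4 → [2, -3, 4, -2, 5, 6]
arr[mid]=2<4: swap arr[0],arr[0]; lo=1,mid=1 → [2, -3, 4, -2, 5, 6]
arr[mid]=-3<4: swap arr[1],arr[1]; lo=2,mid=2 → [2, -3, 4, -2, 5, 6]
arr[mid]=4=4: mid=3
arr[mid]=-2<4: swap arr[2],arr[3]; lo=3,mid=4 → [2, -3, -2, 4, 5, 6]
arr[mid]=5>4: swap arr[4],arr[4]; hi=3 → [2, -3, -2, 4, 5, 6]
end: lo=3, hi=3; arr = [2, -3, -2, 4, 5, 6]

(3, 3)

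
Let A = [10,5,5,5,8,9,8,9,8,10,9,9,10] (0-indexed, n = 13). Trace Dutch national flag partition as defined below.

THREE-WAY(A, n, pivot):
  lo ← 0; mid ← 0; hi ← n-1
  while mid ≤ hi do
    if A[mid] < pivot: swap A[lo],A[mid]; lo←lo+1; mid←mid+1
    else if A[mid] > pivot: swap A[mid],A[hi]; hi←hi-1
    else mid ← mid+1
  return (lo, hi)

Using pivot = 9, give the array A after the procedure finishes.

pivot = 9; lo=0, mid=0, hi=12
A[mid]=10>9: swap A[0],A[12]; hi=11 → [10,5,5,5,8,9,8,9,8,10,9,9,10]
A[mid]=10>9: swap A[0],A[11]; hi=10 → [9,5,5,5,8,9,8,9,8,10,9,10,10]
A[mid]=9=9: mid=1
A[mid]=5<9: swap A[0],A[1]; lo=1,mid=2 → [5,9,5,5,8,9,8,9,8,10,9,10,10]
A[mid]=5<9: swap A[1],A[2]; lo=2,mid=3 → [5,5,9,5,8,9,8,9,8,10,9,10,10]
A[mid]=5<9: swap A[2],A[3]; lo=3,mid=4 → [5,5,5,9,8,9,8,9,8,10,9,10,10]
A[mid]=8<9: swap A[3],A[4]; lo=4,mid=5 → [5,5,5,8,9,9,8,9,8,10,9,10,10]
A[mid]=9=9: mid=6
A[mid]=8<9: swap A[4],A[6]; lo=5,mid=7 → [5,5,5,8,8,9,9,9,8,10,9,10,10]
A[mid]=9=9: mid=8
A[mid]=8<9: swap A[5],A[8]; lo=6,mid=9 → [5,5,5,8,8,8,9,9,9,10,9,10,10]
A[mid]=10>9: swap A[9],A[10]; hi=9 → [5,5,5,8,8,8,9,9,9,9,10,10,10]
A[mid]=9=9: mid=10
end: lo=6, hi=9; A = [5,5,5,8,8,8,9,9,9,9,10,10,10]

[5,5,5,8,8,8,9,9,9,9,10,10,10]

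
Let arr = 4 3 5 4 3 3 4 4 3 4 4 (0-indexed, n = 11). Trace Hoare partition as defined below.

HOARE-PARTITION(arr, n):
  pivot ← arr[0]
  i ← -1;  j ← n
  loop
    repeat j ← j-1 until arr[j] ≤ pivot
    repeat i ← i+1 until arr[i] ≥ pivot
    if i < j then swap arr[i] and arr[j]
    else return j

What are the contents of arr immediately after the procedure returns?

4 3 4 3 3 3 4 4 4 5 4

pivot=4
j stops at 10 (4), i stops at 0 (4); swap ⇒ 4 3 5 4 3 3 4 4 3 4 4
j stops at 9 (4), i stops at 2 (5); swap ⇒ 4 3 4 4 3 3 4 4 3 5 4
j stops at 8 (3), i stops at 3 (4); swap ⇒ 4 3 4 3 3 3 4 4 4 5 4
j stops at 7 (4), i stops at 6 (4); swap ⇒ 4 3 4 3 3 3 4 4 4 5 4
j stops at 6, i stops at 7; i≥j ⇒ return 6. arr=4 3 4 3 3 3 4 4 4 5 4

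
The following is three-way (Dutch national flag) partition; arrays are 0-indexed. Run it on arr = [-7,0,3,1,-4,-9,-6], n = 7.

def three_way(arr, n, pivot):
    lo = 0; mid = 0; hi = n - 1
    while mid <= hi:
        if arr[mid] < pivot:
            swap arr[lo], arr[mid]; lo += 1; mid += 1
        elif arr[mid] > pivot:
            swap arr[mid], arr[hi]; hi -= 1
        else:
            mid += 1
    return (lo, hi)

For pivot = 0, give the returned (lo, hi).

(4, 4)

pivot = 0; lo=0, mid=0, hi=6
arr[mid]=-7<0: swap arr[0],arr[0]; lo=1,mid=1 → [-7,0,3,1,-4,-9,-6]
arr[mid]=0=0: mid=2
arr[mid]=3>0: swap arr[2],arr[6]; hi=5 → [-7,0,-6,1,-4,-9,3]
arr[mid]=-6<0: swap arr[1],arr[2]; lo=2,mid=3 → [-7,-6,0,1,-4,-9,3]
arr[mid]=1>0: swap arr[3],arr[5]; hi=4 → [-7,-6,0,-9,-4,1,3]
arr[mid]=-9<0: swap arr[2],arr[3]; lo=3,mid=4 → [-7,-6,-9,0,-4,1,3]
arr[mid]=-4<0: swap arr[3],arr[4]; lo=4,mid=5 → [-7,-6,-9,-4,0,1,3]
end: lo=4, hi=4; arr = [-7,-6,-9,-4,0,1,3]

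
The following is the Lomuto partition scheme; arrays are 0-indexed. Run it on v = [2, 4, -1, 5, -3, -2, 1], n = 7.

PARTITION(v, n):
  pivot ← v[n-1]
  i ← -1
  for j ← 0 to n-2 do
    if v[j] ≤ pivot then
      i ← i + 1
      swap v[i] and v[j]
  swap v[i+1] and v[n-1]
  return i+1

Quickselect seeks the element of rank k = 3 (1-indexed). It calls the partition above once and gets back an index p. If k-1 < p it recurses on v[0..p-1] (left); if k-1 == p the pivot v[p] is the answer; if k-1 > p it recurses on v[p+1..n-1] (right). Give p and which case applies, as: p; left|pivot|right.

3; left

pivot = v[6] = 1; i = -1
j=0: v[0]=2 > 1 → no swap
j=1: v[1]=4 > 1 → no swap
j=2: v[2]=-1 ≤ 1 → i=0, swap v[0],v[2] → [-1, 4, 2, 5, -3, -2, 1]
j=3: v[3]=5 > 1 → no swap
j=4: v[4]=-3 ≤ 1 → i=1, swap v[1],v[4] → [-1, -3, 2, 5, 4, -2, 1]
j=5: v[5]=-2 ≤ 1 → i=2, swap v[2],v[5] → [-1, -3, -2, 5, 4, 2, 1]
final swap v[3],v[6] → [-1, -3, -2, 1, 4, 2, 5]; return 3
p = 3; k-1 = 2 < 3 ⇒ left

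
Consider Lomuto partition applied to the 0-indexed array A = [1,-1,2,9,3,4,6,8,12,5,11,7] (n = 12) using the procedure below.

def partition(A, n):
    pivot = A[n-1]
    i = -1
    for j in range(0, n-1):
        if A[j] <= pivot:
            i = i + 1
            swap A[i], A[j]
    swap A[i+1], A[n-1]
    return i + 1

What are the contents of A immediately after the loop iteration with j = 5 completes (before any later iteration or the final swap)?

[1,-1,2,3,4,9,6,8,12,5,11,7]

pivot = A[11] = 7; i = -1
j=0: A[0]=1 ≤ 7 → i=0, swap A[0],A[0] (no change) → [1,-1,2,9,3,4,6,8,12,5,11,7]
j=1: A[1]=-1 ≤ 7 → i=1, swap A[1],A[1] (no change) → [1,-1,2,9,3,4,6,8,12,5,11,7]
j=2: A[2]=2 ≤ 7 → i=2, swap A[2],A[2] (no change) → [1,-1,2,9,3,4,6,8,12,5,11,7]
j=3: A[3]=9 > 7 → no swap
j=4: A[4]=3 ≤ 7 → i=3, swap A[3],A[4] → [1,-1,2,3,9,4,6,8,12,5,11,7]
j=5: A[5]=4 ≤ 7 → i=4, swap A[4],A[5] → [1,-1,2,3,4,9,6,8,12,5,11,7]
(after j=5) A = [1,-1,2,3,4,9,6,8,12,5,11,7]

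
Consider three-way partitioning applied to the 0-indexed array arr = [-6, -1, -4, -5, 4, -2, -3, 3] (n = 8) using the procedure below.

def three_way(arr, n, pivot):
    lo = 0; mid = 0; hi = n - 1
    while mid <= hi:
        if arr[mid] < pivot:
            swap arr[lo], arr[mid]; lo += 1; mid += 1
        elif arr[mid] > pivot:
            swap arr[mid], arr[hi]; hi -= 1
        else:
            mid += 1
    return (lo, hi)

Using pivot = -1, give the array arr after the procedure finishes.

[-6, -4, -5, -3, -2, -1, 3, 4]

lo=0 mid=0 hi=7
-6<-1: swap(0,0), lo=1 mid=1 ⇒ [-6, -1, -4, -5, 4, -2, -3, 3]
-1=-1: mid=2
-4<-1: swap(1,2), lo=2 mid=3 ⇒ [-6, -4, -1, -5, 4, -2, -3, 3]
-5<-1: swap(2,3), lo=3 mid=4 ⇒ [-6, -4, -5, -1, 4, -2, -3, 3]
4>-1: swap(4,7), hi=6 ⇒ [-6, -4, -5, -1, 3, -2, -3, 4]
3>-1: swap(4,6), hi=5 ⇒ [-6, -4, -5, -1, -3, -2, 3, 4]
-3<-1: swap(3,4), lo=4 mid=5 ⇒ [-6, -4, -5, -3, -1, -2, 3, 4]
-2<-1: swap(4,5), lo=5 mid=6 ⇒ [-6, -4, -5, -3, -2, -1, 3, 4]
done. lo=5 hi=5; arr=[-6, -4, -5, -3, -2, -1, 3, 4]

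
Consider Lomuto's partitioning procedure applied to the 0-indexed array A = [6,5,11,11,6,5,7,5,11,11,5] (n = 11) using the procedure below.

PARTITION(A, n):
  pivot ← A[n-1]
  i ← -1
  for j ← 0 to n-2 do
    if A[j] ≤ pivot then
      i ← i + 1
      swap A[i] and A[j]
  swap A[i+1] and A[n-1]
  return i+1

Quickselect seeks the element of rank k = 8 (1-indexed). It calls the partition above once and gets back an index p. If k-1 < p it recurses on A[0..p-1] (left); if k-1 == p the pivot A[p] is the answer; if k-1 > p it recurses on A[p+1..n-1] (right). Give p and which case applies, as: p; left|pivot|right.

3; right

pivot = A[10] = 5; i = -1
j=0: A[0]=6 > 5 → no swap
j=1: A[1]=5 ≤ 5 → i=0, swap A[0],A[1] → [5,6,11,11,6,5,7,5,11,11,5]
j=2: A[2]=11 > 5 → no swap
j=3: A[3]=11 > 5 → no swap
j=4: A[4]=6 > 5 → no swap
j=5: A[5]=5 ≤ 5 → i=1, swap A[1],A[5] → [5,5,11,11,6,6,7,5,11,11,5]
j=6: A[6]=7 > 5 → no swap
j=7: A[7]=5 ≤ 5 → i=2, swap A[2],A[7] → [5,5,5,11,6,6,7,11,11,11,5]
j=8: A[8]=11 > 5 → no swap
j=9: A[9]=11 > 5 → no swap
final swap A[3],A[10] → [5,5,5,5,6,6,7,11,11,11,11]; return 3
p = 3; k-1 = 7 > 3 ⇒ right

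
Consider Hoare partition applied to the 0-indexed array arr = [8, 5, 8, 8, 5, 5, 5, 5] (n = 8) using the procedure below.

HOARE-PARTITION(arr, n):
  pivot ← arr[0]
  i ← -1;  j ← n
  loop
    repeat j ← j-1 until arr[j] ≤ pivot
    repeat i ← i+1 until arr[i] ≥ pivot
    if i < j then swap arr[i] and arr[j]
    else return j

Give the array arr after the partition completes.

pivot = arr[0] = 8; i = -1, j = 8
j→7 (arr[7]=5≤8), i→0 (arr[0]=8≥8); i<j, swap → [5, 5, 8, 8, 5, 5, 5, 8]
j→6 (arr[6]=5≤8), i→2 (arr[2]=8≥8); i<j, swap → [5, 5, 5, 8, 5, 5, 8, 8]
j→5 (arr[5]=5≤8), i→3 (arr[3]=8≥8); i<j, swap → [5, 5, 5, 5, 5, 8, 8, 8]
j→4, i→5; i≥j, return j=4. arr = [5, 5, 5, 5, 5, 8, 8, 8]

[5, 5, 5, 5, 5, 8, 8, 8]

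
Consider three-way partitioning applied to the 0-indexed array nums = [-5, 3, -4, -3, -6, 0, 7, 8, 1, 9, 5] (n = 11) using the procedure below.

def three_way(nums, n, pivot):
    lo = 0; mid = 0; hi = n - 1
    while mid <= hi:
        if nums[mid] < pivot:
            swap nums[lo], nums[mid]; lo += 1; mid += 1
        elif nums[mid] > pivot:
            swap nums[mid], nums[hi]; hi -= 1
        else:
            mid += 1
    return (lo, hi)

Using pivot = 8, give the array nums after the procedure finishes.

pivot = 8; lo=0, mid=0, hi=10
nums[mid]=-5<8: swap nums[0],nums[0]; lo=1,mid=1 → [-5, 3, -4, -3, -6, 0, 7, 8, 1, 9, 5]
nums[mid]=3<8: swap nums[1],nums[1]; lo=2,mid=2 → [-5, 3, -4, -3, -6, 0, 7, 8, 1, 9, 5]
nums[mid]=-4<8: swap nums[2],nums[2]; lo=3,mid=3 → [-5, 3, -4, -3, -6, 0, 7, 8, 1, 9, 5]
nums[mid]=-3<8: swap nums[3],nums[3]; lo=4,mid=4 → [-5, 3, -4, -3, -6, 0, 7, 8, 1, 9, 5]
nums[mid]=-6<8: swap nums[4],nums[4]; lo=5,mid=5 → [-5, 3, -4, -3, -6, 0, 7, 8, 1, 9, 5]
nums[mid]=0<8: swap nums[5],nums[5]; lo=6,mid=6 → [-5, 3, -4, -3, -6, 0, 7, 8, 1, 9, 5]
nums[mid]=7<8: swap nums[6],nums[6]; lo=7,mid=7 → [-5, 3, -4, -3, -6, 0, 7, 8, 1, 9, 5]
nums[mid]=8=8: mid=8
nums[mid]=1<8: swap nums[7],nums[8]; lo=8,mid=9 → [-5, 3, -4, -3, -6, 0, 7, 1, 8, 9, 5]
nums[mid]=9>8: swap nums[9],nums[10]; hi=9 → [-5, 3, -4, -3, -6, 0, 7, 1, 8, 5, 9]
nums[mid]=5<8: swap nums[8],nums[9]; lo=9,mid=10 → [-5, 3, -4, -3, -6, 0, 7, 1, 5, 8, 9]
end: lo=9, hi=9; nums = [-5, 3, -4, -3, -6, 0, 7, 1, 5, 8, 9]

[-5, 3, -4, -3, -6, 0, 7, 1, 5, 8, 9]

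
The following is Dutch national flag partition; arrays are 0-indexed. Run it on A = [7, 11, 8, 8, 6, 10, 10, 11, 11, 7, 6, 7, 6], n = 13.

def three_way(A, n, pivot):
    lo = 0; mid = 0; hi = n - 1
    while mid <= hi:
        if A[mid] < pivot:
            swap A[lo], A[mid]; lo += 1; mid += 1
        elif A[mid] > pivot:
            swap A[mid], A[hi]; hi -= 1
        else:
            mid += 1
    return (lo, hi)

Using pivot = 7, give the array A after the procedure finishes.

pivot = 7; lo=0, mid=0, hi=12
A[mid]=7=7: mid=1
A[mid]=11>7: swap A[1],A[12]; hi=11 → [7, 6, 8, 8, 6, 10, 10, 11, 11, 7, 6, 7, 11]
A[mid]=6<7: swap A[0],A[1]; lo=1,mid=2 → [6, 7, 8, 8, 6, 10, 10, 11, 11, 7, 6, 7, 11]
A[mid]=8>7: swap A[2],A[11]; hi=10 → [6, 7, 7, 8, 6, 10, 10, 11, 11, 7, 6, 8, 11]
A[mid]=7=7: mid=3
A[mid]=8>7: swap A[3],A[10]; hi=9 → [6, 7, 7, 6, 6, 10, 10, 11, 11, 7, 8, 8, 11]
A[mid]=6<7: swap A[1],A[3]; lo=2,mid=4 → [6, 6, 7, 7, 6, 10, 10, 11, 11, 7, 8, 8, 11]
A[mid]=6<7: swap A[2],A[4]; lo=3,mid=5 → [6, 6, 6, 7, 7, 10, 10, 11, 11, 7, 8, 8, 11]
A[mid]=10>7: swap A[5],A[9]; hi=8 → [6, 6, 6, 7, 7, 7, 10, 11, 11, 10, 8, 8, 11]
A[mid]=7=7: mid=6
A[mid]=10>7: swap A[6],A[8]; hi=7 → [6, 6, 6, 7, 7, 7, 11, 11, 10, 10, 8, 8, 11]
A[mid]=11>7: swap A[6],A[7]; hi=6 → [6, 6, 6, 7, 7, 7, 11, 11, 10, 10, 8, 8, 11]
A[mid]=11>7: swap A[6],A[6]; hi=5 → [6, 6, 6, 7, 7, 7, 11, 11, 10, 10, 8, 8, 11]
end: lo=3, hi=5; A = [6, 6, 6, 7, 7, 7, 11, 11, 10, 10, 8, 8, 11]

[6, 6, 6, 7, 7, 7, 11, 11, 10, 10, 8, 8, 11]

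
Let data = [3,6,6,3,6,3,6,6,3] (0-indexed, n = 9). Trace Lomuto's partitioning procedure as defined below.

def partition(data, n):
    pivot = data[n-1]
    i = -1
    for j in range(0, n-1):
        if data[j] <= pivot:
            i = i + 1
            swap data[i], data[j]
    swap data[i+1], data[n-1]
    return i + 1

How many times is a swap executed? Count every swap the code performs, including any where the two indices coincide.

4

pivot = data[8] = 3; i = -1
j=0: data[0]=3 ≤ 3 → i=0, swap data[0],data[0] (no change) → [3,6,6,3,6,3,6,6,3]
j=1: data[1]=6 > 3 → no swap
j=2: data[2]=6 > 3 → no swap
j=3: data[3]=3 ≤ 3 → i=1, swap data[1],data[3] → [3,3,6,6,6,3,6,6,3]
j=4: data[4]=6 > 3 → no swap
j=5: data[5]=3 ≤ 3 → i=2, swap data[2],data[5] → [3,3,3,6,6,6,6,6,3]
j=6: data[6]=6 > 3 → no swap
j=7: data[7]=6 > 3 → no swap
final swap data[3],data[8] → [3,3,3,3,6,6,6,6,6]; return 3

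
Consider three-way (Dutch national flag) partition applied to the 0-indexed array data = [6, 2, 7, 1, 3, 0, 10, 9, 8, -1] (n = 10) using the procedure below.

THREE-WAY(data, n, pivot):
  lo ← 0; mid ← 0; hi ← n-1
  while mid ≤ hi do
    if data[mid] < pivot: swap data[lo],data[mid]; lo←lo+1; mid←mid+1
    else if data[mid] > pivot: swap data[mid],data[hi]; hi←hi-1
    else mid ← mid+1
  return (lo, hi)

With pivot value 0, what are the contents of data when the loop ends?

[-1, 0, 1, 3, 7, 10, 9, 8, 2, 6]

pivot = 0; lo=0, mid=0, hi=9
data[mid]=6>0: swap data[0],data[9]; hi=8 → [-1, 2, 7, 1, 3, 0, 10, 9, 8, 6]
data[mid]=-1<0: swap data[0],data[0]; lo=1,mid=1 → [-1, 2, 7, 1, 3, 0, 10, 9, 8, 6]
data[mid]=2>0: swap data[1],data[8]; hi=7 → [-1, 8, 7, 1, 3, 0, 10, 9, 2, 6]
data[mid]=8>0: swap data[1],data[7]; hi=6 → [-1, 9, 7, 1, 3, 0, 10, 8, 2, 6]
data[mid]=9>0: swap data[1],data[6]; hi=5 → [-1, 10, 7, 1, 3, 0, 9, 8, 2, 6]
data[mid]=10>0: swap data[1],data[5]; hi=4 → [-1, 0, 7, 1, 3, 10, 9, 8, 2, 6]
data[mid]=0=0: mid=2
data[mid]=7>0: swap data[2],data[4]; hi=3 → [-1, 0, 3, 1, 7, 10, 9, 8, 2, 6]
data[mid]=3>0: swap data[2],data[3]; hi=2 → [-1, 0, 1, 3, 7, 10, 9, 8, 2, 6]
data[mid]=1>0: swap data[2],data[2]; hi=1 → [-1, 0, 1, 3, 7, 10, 9, 8, 2, 6]
end: lo=1, hi=1; data = [-1, 0, 1, 3, 7, 10, 9, 8, 2, 6]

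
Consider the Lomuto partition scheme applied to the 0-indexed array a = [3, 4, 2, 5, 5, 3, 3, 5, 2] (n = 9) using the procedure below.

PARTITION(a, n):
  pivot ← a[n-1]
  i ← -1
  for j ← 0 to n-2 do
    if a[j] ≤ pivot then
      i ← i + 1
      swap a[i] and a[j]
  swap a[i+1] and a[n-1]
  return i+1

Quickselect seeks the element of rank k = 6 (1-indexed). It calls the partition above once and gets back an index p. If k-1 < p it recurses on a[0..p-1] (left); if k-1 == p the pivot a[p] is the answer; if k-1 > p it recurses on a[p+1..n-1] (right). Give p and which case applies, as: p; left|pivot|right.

1; right

pivot = a[8] = 2; i = -1
j=0: a[0]=3 > 2 → no swap
j=1: a[1]=4 > 2 → no swap
j=2: a[2]=2 ≤ 2 → i=0, swap a[0],a[2] → [2, 4, 3, 5, 5, 3, 3, 5, 2]
j=3: a[3]=5 > 2 → no swap
j=4: a[4]=5 > 2 → no swap
j=5: a[5]=3 > 2 → no swap
j=6: a[6]=3 > 2 → no swap
j=7: a[7]=5 > 2 → no swap
final swap a[1],a[8] → [2, 2, 3, 5, 5, 3, 3, 5, 4]; return 1
p = 1; k-1 = 5 > 1 ⇒ right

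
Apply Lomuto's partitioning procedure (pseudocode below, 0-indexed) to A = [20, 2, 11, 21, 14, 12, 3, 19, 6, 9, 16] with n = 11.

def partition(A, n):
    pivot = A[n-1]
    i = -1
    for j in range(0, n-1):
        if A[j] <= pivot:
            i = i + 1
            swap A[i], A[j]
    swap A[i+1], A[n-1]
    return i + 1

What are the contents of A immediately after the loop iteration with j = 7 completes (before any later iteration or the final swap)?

pivot=16, i=-1
j=0: 20>16, skip
j=1: 2≤16, i=0, swap(0,1) ⇒ [2, 20, 11, 21, 14, 12, 3, 19, 6, 9, 16]
j=2: 11≤16, i=1, swap(1,2) ⇒ [2, 11, 20, 21, 14, 12, 3, 19, 6, 9, 16]
j=3: 21>16, skip
j=4: 14≤16, i=2, swap(2,4) ⇒ [2, 11, 14, 21, 20, 12, 3, 19, 6, 9, 16]
j=5: 12≤16, i=3, swap(3,5) ⇒ [2, 11, 14, 12, 20, 21, 3, 19, 6, 9, 16]
j=6: 3≤16, i=4, swap(4,6) ⇒ [2, 11, 14, 12, 3, 21, 20, 19, 6, 9, 16]
j=7: 19>16, skip
(after j=7) A = [2, 11, 14, 12, 3, 21, 20, 19, 6, 9, 16]

[2, 11, 14, 12, 3, 21, 20, 19, 6, 9, 16]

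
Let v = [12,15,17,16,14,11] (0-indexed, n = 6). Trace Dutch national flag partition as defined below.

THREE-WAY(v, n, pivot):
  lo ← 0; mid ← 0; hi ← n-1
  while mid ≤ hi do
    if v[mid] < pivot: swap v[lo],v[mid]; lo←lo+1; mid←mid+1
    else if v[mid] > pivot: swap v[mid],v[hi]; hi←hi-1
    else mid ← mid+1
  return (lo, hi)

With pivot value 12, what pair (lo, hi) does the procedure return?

lo=0 mid=0 hi=5
12=12: mid=1
15>12: swap(1,5), hi=4 ⇒ [12,11,17,16,14,15]
11<12: swap(0,1), lo=1 mid=2 ⇒ [11,12,17,16,14,15]
17>12: swap(2,4), hi=3 ⇒ [11,12,14,16,17,15]
14>12: swap(2,3), hi=2 ⇒ [11,12,16,14,17,15]
16>12: swap(2,2), hi=1 ⇒ [11,12,16,14,17,15]
done. lo=1 hi=1; v=[11,12,16,14,17,15]

(1, 1)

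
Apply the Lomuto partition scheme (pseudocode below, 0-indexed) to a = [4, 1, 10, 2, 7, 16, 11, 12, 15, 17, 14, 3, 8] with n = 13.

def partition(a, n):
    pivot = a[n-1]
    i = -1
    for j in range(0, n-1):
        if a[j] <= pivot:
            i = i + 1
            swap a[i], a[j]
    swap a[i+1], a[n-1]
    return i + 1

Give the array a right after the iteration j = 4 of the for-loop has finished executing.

[4, 1, 2, 7, 10, 16, 11, 12, 15, 17, 14, 3, 8]

pivot = a[12] = 8; i = -1
j=0: a[0]=4 ≤ 8 → i=0, swap a[0],a[0] (no change) → [4, 1, 10, 2, 7, 16, 11, 12, 15, 17, 14, 3, 8]
j=1: a[1]=1 ≤ 8 → i=1, swap a[1],a[1] (no change) → [4, 1, 10, 2, 7, 16, 11, 12, 15, 17, 14, 3, 8]
j=2: a[2]=10 > 8 → no swap
j=3: a[3]=2 ≤ 8 → i=2, swap a[2],a[3] → [4, 1, 2, 10, 7, 16, 11, 12, 15, 17, 14, 3, 8]
j=4: a[4]=7 ≤ 8 → i=3, swap a[3],a[4] → [4, 1, 2, 7, 10, 16, 11, 12, 15, 17, 14, 3, 8]
(after j=4) a = [4, 1, 2, 7, 10, 16, 11, 12, 15, 17, 14, 3, 8]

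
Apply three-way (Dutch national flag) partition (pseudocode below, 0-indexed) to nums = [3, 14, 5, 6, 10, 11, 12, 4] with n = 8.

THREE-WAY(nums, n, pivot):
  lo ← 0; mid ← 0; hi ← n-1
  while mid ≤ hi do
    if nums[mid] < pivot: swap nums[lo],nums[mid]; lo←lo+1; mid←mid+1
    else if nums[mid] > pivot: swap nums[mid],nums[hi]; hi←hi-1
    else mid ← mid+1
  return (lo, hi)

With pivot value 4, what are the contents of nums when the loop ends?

pivot = 4; lo=0, mid=0, hi=7
nums[mid]=3<4: swap nums[0],nums[0]; lo=1,mid=1 → [3, 14, 5, 6, 10, 11, 12, 4]
nums[mid]=14>4: swap nums[1],nums[7]; hi=6 → [3, 4, 5, 6, 10, 11, 12, 14]
nums[mid]=4=4: mid=2
nums[mid]=5>4: swap nums[2],nums[6]; hi=5 → [3, 4, 12, 6, 10, 11, 5, 14]
nums[mid]=12>4: swap nums[2],nums[5]; hi=4 → [3, 4, 11, 6, 10, 12, 5, 14]
nums[mid]=11>4: swap nums[2],nums[4]; hi=3 → [3, 4, 10, 6, 11, 12, 5, 14]
nums[mid]=10>4: swap nums[2],nums[3]; hi=2 → [3, 4, 6, 10, 11, 12, 5, 14]
nums[mid]=6>4: swap nums[2],nums[2]; hi=1 → [3, 4, 6, 10, 11, 12, 5, 14]
end: lo=1, hi=1; nums = [3, 4, 6, 10, 11, 12, 5, 14]

[3, 4, 6, 10, 11, 12, 5, 14]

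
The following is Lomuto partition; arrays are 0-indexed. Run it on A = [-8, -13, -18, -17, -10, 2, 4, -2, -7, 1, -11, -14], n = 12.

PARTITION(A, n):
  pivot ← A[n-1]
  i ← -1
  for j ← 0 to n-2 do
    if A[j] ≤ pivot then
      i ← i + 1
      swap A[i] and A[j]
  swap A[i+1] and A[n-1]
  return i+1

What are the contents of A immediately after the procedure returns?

[-18, -17, -14, -13, -10, 2, 4, -2, -7, 1, -11, -8]

pivot = A[11] = -14; i = -1
j=0: A[0]=-8 > -14 → no swap
j=1: A[1]=-13 > -14 → no swap
j=2: A[2]=-18 ≤ -14 → i=0, swap A[0],A[2] → [-18, -13, -8, -17, -10, 2, 4, -2, -7, 1, -11, -14]
j=3: A[3]=-17 ≤ -14 → i=1, swap A[1],A[3] → [-18, -17, -8, -13, -10, 2, 4, -2, -7, 1, -11, -14]
j=4: A[4]=-10 > -14 → no swap
j=5: A[5]=2 > -14 → no swap
j=6: A[6]=4 > -14 → no swap
j=7: A[7]=-2 > -14 → no swap
j=8: A[8]=-7 > -14 → no swap
j=9: A[9]=1 > -14 → no swap
j=10: A[10]=-11 > -14 → no swap
final swap A[2],A[11] → [-18, -17, -14, -13, -10, 2, 4, -2, -7, 1, -11, -8]; return 2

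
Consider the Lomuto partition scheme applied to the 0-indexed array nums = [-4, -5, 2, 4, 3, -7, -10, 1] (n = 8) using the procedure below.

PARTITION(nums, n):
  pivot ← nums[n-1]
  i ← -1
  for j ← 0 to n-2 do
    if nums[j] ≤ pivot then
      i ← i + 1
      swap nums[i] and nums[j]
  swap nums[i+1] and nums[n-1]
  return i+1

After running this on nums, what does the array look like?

[-4, -5, -7, -10, 1, 2, 4, 3]

pivot=1, i=-1
j=0: -4≤1, i=0, swap(0,0) ⇒ [-4, -5, 2, 4, 3, -7, -10, 1]
j=1: -5≤1, i=1, swap(1,1) ⇒ [-4, -5, 2, 4, 3, -7, -10, 1]
j=2: 2>1, skip
j=3: 4>1, skip
j=4: 3>1, skip
j=5: -7≤1, i=2, swap(2,5) ⇒ [-4, -5, -7, 4, 3, 2, -10, 1]
j=6: -10≤1, i=3, swap(3,6) ⇒ [-4, -5, -7, -10, 3, 2, 4, 1]
swap(4,7) ⇒ [-4, -5, -7, -10, 1, 2, 4, 3]; return 4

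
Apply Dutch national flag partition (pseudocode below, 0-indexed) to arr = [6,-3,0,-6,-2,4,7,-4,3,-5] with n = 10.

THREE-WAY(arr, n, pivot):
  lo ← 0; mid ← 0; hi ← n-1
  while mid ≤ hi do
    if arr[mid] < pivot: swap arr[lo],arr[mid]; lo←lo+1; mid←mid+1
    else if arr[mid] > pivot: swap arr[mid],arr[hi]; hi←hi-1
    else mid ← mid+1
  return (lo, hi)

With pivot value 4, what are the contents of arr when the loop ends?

pivot = 4; lo=0, mid=0, hi=9
arr[mid]=6>4: swap arr[0],arr[9]; hi=8 → [-5,-3,0,-6,-2,4,7,-4,3,6]
arr[mid]=-5<4: swap arr[0],arr[0]; lo=1,mid=1 → [-5,-3,0,-6,-2,4,7,-4,3,6]
arr[mid]=-3<4: swap arr[1],arr[1]; lo=2,mid=2 → [-5,-3,0,-6,-2,4,7,-4,3,6]
arr[mid]=0<4: swap arr[2],arr[2]; lo=3,mid=3 → [-5,-3,0,-6,-2,4,7,-4,3,6]
arr[mid]=-6<4: swap arr[3],arr[3]; lo=4,mid=4 → [-5,-3,0,-6,-2,4,7,-4,3,6]
arr[mid]=-2<4: swap arr[4],arr[4]; lo=5,mid=5 → [-5,-3,0,-6,-2,4,7,-4,3,6]
arr[mid]=4=4: mid=6
arr[mid]=7>4: swap arr[6],arr[8]; hi=7 → [-5,-3,0,-6,-2,4,3,-4,7,6]
arr[mid]=3<4: swap arr[5],arr[6]; lo=6,mid=7 → [-5,-3,0,-6,-2,3,4,-4,7,6]
arr[mid]=-4<4: swap arr[6],arr[7]; lo=7,mid=8 → [-5,-3,0,-6,-2,3,-4,4,7,6]
end: lo=7, hi=7; arr = [-5,-3,0,-6,-2,3,-4,4,7,6]

[-5,-3,0,-6,-2,3,-4,4,7,6]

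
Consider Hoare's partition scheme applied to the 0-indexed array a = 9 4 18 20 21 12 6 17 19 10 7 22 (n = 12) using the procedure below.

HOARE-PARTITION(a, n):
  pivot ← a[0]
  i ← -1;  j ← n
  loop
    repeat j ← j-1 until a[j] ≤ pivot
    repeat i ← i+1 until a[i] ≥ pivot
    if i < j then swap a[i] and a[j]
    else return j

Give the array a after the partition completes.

7 4 6 20 21 12 18 17 19 10 9 22

pivot = a[0] = 9; i = -1, j = 12
j→10 (a[10]=7≤9), i→0 (a[0]=9≥9); i<j, swap → 7 4 18 20 21 12 6 17 19 10 9 22
j→6 (a[6]=6≤9), i→2 (a[2]=18≥9); i<j, swap → 7 4 6 20 21 12 18 17 19 10 9 22
j→2, i→3; i≥j, return j=2. a = 7 4 6 20 21 12 18 17 19 10 9 22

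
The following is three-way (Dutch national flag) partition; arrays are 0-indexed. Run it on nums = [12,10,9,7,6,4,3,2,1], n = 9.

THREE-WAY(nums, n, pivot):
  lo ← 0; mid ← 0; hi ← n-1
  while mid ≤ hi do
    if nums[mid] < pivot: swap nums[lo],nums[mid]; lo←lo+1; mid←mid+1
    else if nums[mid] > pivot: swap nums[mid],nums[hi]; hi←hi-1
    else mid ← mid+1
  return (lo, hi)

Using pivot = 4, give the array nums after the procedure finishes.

lo=0 mid=0 hi=8
12>4: swap(0,8), hi=7 ⇒ [1,10,9,7,6,4,3,2,12]
1<4: swap(0,0), lo=1 mid=1 ⇒ [1,10,9,7,6,4,3,2,12]
10>4: swap(1,7), hi=6 ⇒ [1,2,9,7,6,4,3,10,12]
2<4: swap(1,1), lo=2 mid=2 ⇒ [1,2,9,7,6,4,3,10,12]
9>4: swap(2,6), hi=5 ⇒ [1,2,3,7,6,4,9,10,12]
3<4: swap(2,2), lo=3 mid=3 ⇒ [1,2,3,7,6,4,9,10,12]
7>4: swap(3,5), hi=4 ⇒ [1,2,3,4,6,7,9,10,12]
4=4: mid=4
6>4: swap(4,4), hi=3 ⇒ [1,2,3,4,6,7,9,10,12]
done. lo=3 hi=3; nums=[1,2,3,4,6,7,9,10,12]

[1,2,3,4,6,7,9,10,12]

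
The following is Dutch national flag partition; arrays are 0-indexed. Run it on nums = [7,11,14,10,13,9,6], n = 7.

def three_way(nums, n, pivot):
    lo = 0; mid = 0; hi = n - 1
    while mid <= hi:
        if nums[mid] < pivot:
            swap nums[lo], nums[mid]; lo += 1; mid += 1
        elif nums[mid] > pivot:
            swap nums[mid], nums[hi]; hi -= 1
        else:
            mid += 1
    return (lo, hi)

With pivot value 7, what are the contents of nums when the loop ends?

lo=0 mid=0 hi=6
7=7: mid=1
11>7: swap(1,6), hi=5 ⇒ [7,6,14,10,13,9,11]
6<7: swap(0,1), lo=1 mid=2 ⇒ [6,7,14,10,13,9,11]
14>7: swap(2,5), hi=4 ⇒ [6,7,9,10,13,14,11]
9>7: swap(2,4), hi=3 ⇒ [6,7,13,10,9,14,11]
13>7: swap(2,3), hi=2 ⇒ [6,7,10,13,9,14,11]
10>7: swap(2,2), hi=1 ⇒ [6,7,10,13,9,14,11]
done. lo=1 hi=1; nums=[6,7,10,13,9,14,11]

[6,7,10,13,9,14,11]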